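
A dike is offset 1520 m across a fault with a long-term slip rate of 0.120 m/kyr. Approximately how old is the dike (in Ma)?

12.7 Ma

age = offset / rate = 1520 m / (0.120 m/kyr) = 1.27e+07 yr = 12.7 Ma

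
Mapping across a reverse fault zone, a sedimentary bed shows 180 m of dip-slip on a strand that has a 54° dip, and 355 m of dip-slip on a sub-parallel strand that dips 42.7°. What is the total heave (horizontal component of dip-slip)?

367 m

heave_A = 180 × cos(54°) = 105.8 m
heave_B = 355 × cos(42.7°) = 260.9 m
total = 105.8 + 260.9 = 367 m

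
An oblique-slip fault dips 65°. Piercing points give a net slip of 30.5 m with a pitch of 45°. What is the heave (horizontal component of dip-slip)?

9.11 m

dip-slip = net slip × sin(rake) = 30.5 m × sin(45°) = 21.57 m
heave = dip-slip × cos(dip) = 21.57 × cos(65°) = 9.11 m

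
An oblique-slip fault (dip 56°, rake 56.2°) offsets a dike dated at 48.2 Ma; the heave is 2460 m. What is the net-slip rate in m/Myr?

110 m/Myr

dip-slip = heave / cos(dip) = 2460 / cos(56°) = 4399 m
net slip = dip-slip / sin(rake) = 4399 / sin(56.2°) = 5294 m
rate = 5294 m / 48.2 Ma = 0.000110 m/yr = 110 m/Myr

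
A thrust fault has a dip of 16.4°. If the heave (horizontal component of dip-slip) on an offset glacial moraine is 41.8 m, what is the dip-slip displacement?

dip-slip = heave / cos(dip) = 41.8 / cos(16.4°) = 43.6 m

43.6 m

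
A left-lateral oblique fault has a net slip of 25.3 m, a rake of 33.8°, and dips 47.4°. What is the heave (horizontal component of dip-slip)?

dip-slip = net slip × sin(rake) = 25.3 m × sin(33.8°) = 14.07 m
heave = dip-slip × cos(dip) = 14.07 × cos(47.4°) = 9.53 m

9.53 m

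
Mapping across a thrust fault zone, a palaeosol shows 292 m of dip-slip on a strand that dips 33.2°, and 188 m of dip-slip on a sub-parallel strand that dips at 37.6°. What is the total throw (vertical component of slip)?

throw_A = 292 × sin(33.2°) = 159.9 m
throw_B = 188 × sin(37.6°) = 114.7 m
total = 159.9 + 114.7 = 275 m

275 m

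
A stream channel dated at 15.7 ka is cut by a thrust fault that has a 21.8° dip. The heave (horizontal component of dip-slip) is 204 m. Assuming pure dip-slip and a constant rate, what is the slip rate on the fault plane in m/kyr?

14 m/kyr

dip-slip = heave / cos(dip) = 204 m / cos(21.8°) = 219.7 m
rate = 219.7 m / 15.7 ka = 0.0140 m/yr = 14 m/kyr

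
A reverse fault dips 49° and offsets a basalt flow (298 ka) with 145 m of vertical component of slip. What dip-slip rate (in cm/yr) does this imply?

dip-slip = throw / sin(dip) = 145 m / sin(49°) = 192.1 m
rate = 192.1 m / 298 ka = 0.000645 m/yr = 0.0645 cm/yr

0.0645 cm/yr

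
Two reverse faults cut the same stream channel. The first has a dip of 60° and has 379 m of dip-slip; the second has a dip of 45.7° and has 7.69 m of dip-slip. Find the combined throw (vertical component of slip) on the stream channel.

334 m

throw_A = 379 × sin(60°) = 328.2 m
throw_B = 7.69 × sin(45.7°) = 5.504 m
total = 328.2 + 5.504 = 334 m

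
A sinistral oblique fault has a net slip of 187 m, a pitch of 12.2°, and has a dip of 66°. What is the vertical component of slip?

36.1 m

dip-slip = net slip × sin(rake) = 187 m × sin(12.2°) = 39.52 m
throw = dip-slip × sin(dip) = 39.52 × sin(66°) = 36.1 m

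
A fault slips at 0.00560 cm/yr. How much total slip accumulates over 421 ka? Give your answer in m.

slip = rate × time = 0.00560 cm/yr × 421 ka = 23.6 m

23.6 m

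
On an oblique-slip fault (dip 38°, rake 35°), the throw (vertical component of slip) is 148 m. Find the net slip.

dip-slip = throw / sin(dip) = 148 / sin(38°) = 240.4 m
net slip = dip-slip / sin(rake) = 240.4 / sin(35°) = 419 m

419 m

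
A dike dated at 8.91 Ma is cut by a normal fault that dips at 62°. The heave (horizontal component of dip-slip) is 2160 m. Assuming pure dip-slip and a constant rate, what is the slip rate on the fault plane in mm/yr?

0.516 mm/yr

dip-slip = heave / cos(dip) = 2160 m / cos(62°) = 4601 m
rate = 4601 m / 8.91 Ma = 0.000516 m/yr = 0.516 mm/yr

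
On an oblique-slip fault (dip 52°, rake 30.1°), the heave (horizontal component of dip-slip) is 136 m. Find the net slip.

440 m

dip-slip = heave / cos(dip) = 136 / cos(52°) = 220.9 m
net slip = dip-slip / sin(rake) = 220.9 / sin(30.1°) = 440 m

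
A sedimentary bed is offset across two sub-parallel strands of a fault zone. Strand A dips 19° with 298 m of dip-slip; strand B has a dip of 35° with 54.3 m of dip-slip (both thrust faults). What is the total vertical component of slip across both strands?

throw_A = 298 × sin(19°) = 97.02 m
throw_B = 54.3 × sin(35°) = 31.15 m
total = 97.02 + 31.15 = 128 m

128 m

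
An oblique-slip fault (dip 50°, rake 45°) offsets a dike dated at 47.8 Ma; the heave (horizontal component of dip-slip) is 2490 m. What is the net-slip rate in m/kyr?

0.115 m/kyr

dip-slip = heave / cos(dip) = 2490 / cos(50°) = 3874 m
net slip = dip-slip / sin(rake) = 3874 / sin(45°) = 5478 m
rate = 5478 m / 47.8 Ma = 0.000115 m/yr = 0.115 m/kyr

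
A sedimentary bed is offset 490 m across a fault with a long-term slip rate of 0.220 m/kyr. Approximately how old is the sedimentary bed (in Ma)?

2.23 Ma

age = offset / rate = 490 m / (0.220 m/kyr) = 2.23e+06 yr = 2.23 Ma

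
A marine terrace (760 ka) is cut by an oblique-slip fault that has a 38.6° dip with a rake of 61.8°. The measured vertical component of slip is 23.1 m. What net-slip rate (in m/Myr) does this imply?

dip-slip = throw / sin(dip) = 23.1 / sin(38.6°) = 37.03 m
net slip = dip-slip / sin(rake) = 37.03 / sin(61.8°) = 42.01 m
rate = 42.01 m / 760 ka = 0.0000553 m/yr = 55.3 m/Myr

55.3 m/Myr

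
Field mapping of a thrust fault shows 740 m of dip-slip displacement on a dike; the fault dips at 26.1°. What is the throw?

326 m

throw = dip-slip × sin(dip) = 740 m × sin(26.1°) = 326 m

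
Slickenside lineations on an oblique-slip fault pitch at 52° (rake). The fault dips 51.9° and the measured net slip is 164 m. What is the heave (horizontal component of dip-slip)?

dip-slip = net slip × sin(rake) = 164 m × sin(52°) = 129.2 m
heave = dip-slip × cos(dip) = 129.2 × cos(51.9°) = 79.7 m

79.7 m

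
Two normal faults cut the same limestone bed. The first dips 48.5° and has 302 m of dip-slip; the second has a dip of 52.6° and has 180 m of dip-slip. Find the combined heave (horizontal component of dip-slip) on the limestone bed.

heave_A = 302 × cos(48.5°) = 200.1 m
heave_B = 180 × cos(52.6°) = 109.3 m
total = 200.1 + 109.3 = 309 m

309 m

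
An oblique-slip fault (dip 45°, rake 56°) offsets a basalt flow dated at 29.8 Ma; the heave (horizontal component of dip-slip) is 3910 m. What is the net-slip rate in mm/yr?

0.224 mm/yr

dip-slip = heave / cos(dip) = 3910 / cos(45°) = 5530 m
net slip = dip-slip / sin(rake) = 5530 / sin(56°) = 6670 m
rate = 6670 m / 29.8 Ma = 0.000224 m/yr = 0.224 mm/yr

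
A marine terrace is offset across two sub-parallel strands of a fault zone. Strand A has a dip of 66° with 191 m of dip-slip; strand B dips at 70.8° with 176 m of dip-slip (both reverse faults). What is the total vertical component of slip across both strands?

341 m

throw_A = 191 × sin(66°) = 174.5 m
throw_B = 176 × sin(70.8°) = 166.2 m
total = 174.5 + 166.2 = 341 m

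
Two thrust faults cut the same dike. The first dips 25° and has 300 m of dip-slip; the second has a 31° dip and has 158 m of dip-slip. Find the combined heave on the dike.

407 m

heave_A = 300 × cos(25°) = 271.9 m
heave_B = 158 × cos(31°) = 135.4 m
total = 271.9 + 135.4 = 407 m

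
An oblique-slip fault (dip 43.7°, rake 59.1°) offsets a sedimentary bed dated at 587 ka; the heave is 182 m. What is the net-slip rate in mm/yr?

dip-slip = heave / cos(dip) = 182 / cos(43.7°) = 251.7 m
net slip = dip-slip / sin(rake) = 251.7 / sin(59.1°) = 293.4 m
rate = 293.4 m / 587 ka = 0.000500 m/yr = 0.500 mm/yr

0.500 mm/yr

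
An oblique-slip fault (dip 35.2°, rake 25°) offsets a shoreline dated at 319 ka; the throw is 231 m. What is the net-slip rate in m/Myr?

2970 m/Myr

dip-slip = throw / sin(dip) = 231 / sin(35.2°) = 400.7 m
net slip = dip-slip / sin(rake) = 400.7 / sin(25°) = 948.2 m
rate = 948.2 m / 319 ka = 0.00297 m/yr = 2970 m/Myr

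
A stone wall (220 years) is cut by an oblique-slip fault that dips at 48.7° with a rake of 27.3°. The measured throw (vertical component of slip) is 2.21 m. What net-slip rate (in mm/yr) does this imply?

dip-slip = throw / sin(dip) = 2.21 / sin(48.7°) = 2.942 m
net slip = dip-slip / sin(rake) = 2.942 / sin(27.3°) = 6.414 m
rate = 6.414 m / 220 years = 0.0292 m/yr = 29.2 mm/yr

29.2 mm/yr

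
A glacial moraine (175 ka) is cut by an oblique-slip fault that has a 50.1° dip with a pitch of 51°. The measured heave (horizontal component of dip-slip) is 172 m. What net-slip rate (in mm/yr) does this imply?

dip-slip = heave / cos(dip) = 172 / cos(50.1°) = 268.1 m
net slip = dip-slip / sin(rake) = 268.1 / sin(51°) = 345 m
rate = 345 m / 175 ka = 0.00197 m/yr = 1.97 mm/yr

1.97 mm/yr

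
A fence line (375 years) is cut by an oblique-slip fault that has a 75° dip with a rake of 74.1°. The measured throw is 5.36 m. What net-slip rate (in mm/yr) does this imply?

dip-slip = throw / sin(dip) = 5.36 / sin(75°) = 5.549 m
net slip = dip-slip / sin(rake) = 5.549 / sin(74.1°) = 5.770 m
rate = 5.770 m / 375 years = 0.0154 m/yr = 15.4 mm/yr

15.4 mm/yr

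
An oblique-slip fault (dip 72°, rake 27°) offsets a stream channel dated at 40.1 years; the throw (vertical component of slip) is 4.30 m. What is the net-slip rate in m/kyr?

248 m/kyr

dip-slip = throw / sin(dip) = 4.30 / sin(72°) = 4.521 m
net slip = dip-slip / sin(rake) = 4.521 / sin(27°) = 9.959 m
rate = 9.959 m / 40.1 years = 0.248 m/yr = 248 m/kyr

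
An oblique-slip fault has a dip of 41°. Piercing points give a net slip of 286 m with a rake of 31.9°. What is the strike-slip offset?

strike-slip = net slip × cos(rake) = 286 m × cos(31.9°) = 243 m

243 m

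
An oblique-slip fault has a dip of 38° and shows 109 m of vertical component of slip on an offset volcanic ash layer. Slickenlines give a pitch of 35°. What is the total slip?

309 m

dip-slip = throw / sin(dip) = 109 / sin(38°) = 177 m
net slip = dip-slip / sin(rake) = 177 / sin(35°) = 309 m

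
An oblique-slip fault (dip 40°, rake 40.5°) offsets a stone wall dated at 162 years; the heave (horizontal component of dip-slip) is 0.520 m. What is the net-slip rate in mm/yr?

6.45 mm/yr

dip-slip = heave / cos(dip) = 0.520 / cos(40°) = 0.6788 m
net slip = dip-slip / sin(rake) = 0.6788 / sin(40.5°) = 1.045 m
rate = 1.045 m / 162 years = 0.00645 m/yr = 6.45 mm/yr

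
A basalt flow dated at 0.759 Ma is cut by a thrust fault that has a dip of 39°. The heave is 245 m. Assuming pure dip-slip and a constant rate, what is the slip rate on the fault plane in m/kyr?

dip-slip = heave / cos(dip) = 245 m / cos(39°) = 315.3 m
rate = 315.3 m / 0.759 Ma = 0.000415 m/yr = 0.415 m/kyr

0.415 m/kyr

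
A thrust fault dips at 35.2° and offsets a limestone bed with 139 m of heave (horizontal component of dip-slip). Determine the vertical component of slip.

throw = heave × tan(dip) = 139 × tan(35.2°) = 98.1 m

98.1 m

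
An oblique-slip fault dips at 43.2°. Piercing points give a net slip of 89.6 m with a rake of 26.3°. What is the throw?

dip-slip = net slip × sin(rake) = 89.6 m × sin(26.3°) = 39.70 m
throw = dip-slip × sin(dip) = 39.70 × sin(43.2°) = 27.2 m

27.2 m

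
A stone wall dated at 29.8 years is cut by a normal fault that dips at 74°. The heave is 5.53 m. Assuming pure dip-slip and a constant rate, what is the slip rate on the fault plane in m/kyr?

dip-slip = heave / cos(dip) = 5.53 m / cos(74°) = 20.06 m
rate = 20.06 m / 29.8 years = 0.673 m/yr = 673 m/kyr

673 m/kyr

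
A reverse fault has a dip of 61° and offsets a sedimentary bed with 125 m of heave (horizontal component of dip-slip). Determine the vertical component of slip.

throw = heave × tan(dip) = 125 × tan(61°) = 226 m

226 m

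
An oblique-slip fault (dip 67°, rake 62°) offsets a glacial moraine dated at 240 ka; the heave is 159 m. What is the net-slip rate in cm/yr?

0.192 cm/yr

dip-slip = heave / cos(dip) = 159 / cos(67°) = 406.9 m
net slip = dip-slip / sin(rake) = 406.9 / sin(62°) = 460.9 m
rate = 460.9 m / 240 ka = 0.00192 m/yr = 0.192 cm/yr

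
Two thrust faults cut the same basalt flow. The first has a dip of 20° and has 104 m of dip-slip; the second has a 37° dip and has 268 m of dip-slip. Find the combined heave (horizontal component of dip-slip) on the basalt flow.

312 m

heave_A = 104 × cos(20°) = 97.73 m
heave_B = 268 × cos(37°) = 214 m
total = 97.73 + 214 = 312 m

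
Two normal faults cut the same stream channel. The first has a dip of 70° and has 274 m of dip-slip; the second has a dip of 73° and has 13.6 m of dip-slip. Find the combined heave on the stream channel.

heave_A = 274 × cos(70°) = 93.71 m
heave_B = 13.6 × cos(73°) = 3.976 m
total = 93.71 + 3.976 = 97.7 m

97.7 m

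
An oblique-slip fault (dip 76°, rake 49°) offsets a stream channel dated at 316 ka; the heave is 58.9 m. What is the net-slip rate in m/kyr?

1.02 m/kyr

dip-slip = heave / cos(dip) = 58.9 / cos(76°) = 243.5 m
net slip = dip-slip / sin(rake) = 243.5 / sin(49°) = 322.6 m
rate = 322.6 m / 316 ka = 0.00102 m/yr = 1.02 m/kyr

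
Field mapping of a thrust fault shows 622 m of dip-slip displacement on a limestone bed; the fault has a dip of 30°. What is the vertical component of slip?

311 m

throw = dip-slip × sin(dip) = 622 m × sin(30°) = 311 m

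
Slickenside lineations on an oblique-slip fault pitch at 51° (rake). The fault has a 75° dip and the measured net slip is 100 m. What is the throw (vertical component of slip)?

75.1 m

dip-slip = net slip × sin(rake) = 100 m × sin(51°) = 77.71 m
throw = dip-slip × sin(dip) = 77.71 × sin(75°) = 75.1 m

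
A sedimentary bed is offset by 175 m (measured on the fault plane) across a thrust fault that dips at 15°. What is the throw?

45.3 m

throw = dip-slip × sin(dip) = 175 m × sin(15°) = 45.3 m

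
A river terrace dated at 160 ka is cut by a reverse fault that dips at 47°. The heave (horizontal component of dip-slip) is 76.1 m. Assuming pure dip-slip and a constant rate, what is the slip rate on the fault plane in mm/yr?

dip-slip = heave / cos(dip) = 76.1 m / cos(47°) = 111.6 m
rate = 111.6 m / 160 ka = 0.000697 m/yr = 0.697 mm/yr

0.697 mm/yr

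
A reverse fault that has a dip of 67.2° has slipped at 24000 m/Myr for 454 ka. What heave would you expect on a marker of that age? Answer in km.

4.22 km

dip-slip = rate × time = 24000 m/Myr × 454 ka = 10900 m
heave = dip-slip × cos(dip) = 10900 × cos(67.2°) = 4220 m = 4.22 km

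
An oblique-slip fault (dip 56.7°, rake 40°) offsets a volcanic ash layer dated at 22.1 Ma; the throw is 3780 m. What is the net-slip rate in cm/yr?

dip-slip = throw / sin(dip) = 3780 / sin(56.7°) = 4523 m
net slip = dip-slip / sin(rake) = 4523 / sin(40°) = 7036 m
rate = 7036 m / 22.1 Ma = 0.000318 m/yr = 0.0318 cm/yr

0.0318 cm/yr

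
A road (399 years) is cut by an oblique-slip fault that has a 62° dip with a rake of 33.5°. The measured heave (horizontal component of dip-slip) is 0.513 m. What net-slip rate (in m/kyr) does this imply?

dip-slip = heave / cos(dip) = 0.513 / cos(62°) = 1.093 m
net slip = dip-slip / sin(rake) = 1.093 / sin(33.5°) = 1.980 m
rate = 1.980 m / 399 years = 0.00496 m/yr = 4.96 m/kyr

4.96 m/kyr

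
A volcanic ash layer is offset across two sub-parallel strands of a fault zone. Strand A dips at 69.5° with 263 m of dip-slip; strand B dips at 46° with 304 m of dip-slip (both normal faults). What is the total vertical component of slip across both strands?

throw_A = 263 × sin(69.5°) = 246.3 m
throw_B = 304 × sin(46°) = 218.7 m
total = 246.3 + 218.7 = 465 m

465 m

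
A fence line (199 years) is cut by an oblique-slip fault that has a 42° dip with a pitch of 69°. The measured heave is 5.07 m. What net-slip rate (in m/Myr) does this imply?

36700 m/Myr

dip-slip = heave / cos(dip) = 5.07 / cos(42°) = 6.822 m
net slip = dip-slip / sin(rake) = 6.822 / sin(69°) = 7.308 m
rate = 7.308 m / 199 years = 0.0367 m/yr = 36700 m/Myr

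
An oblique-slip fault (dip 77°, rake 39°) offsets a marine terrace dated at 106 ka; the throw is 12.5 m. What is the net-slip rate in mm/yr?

dip-slip = throw / sin(dip) = 12.5 / sin(77°) = 12.83 m
net slip = dip-slip / sin(rake) = 12.83 / sin(39°) = 20.39 m
rate = 20.39 m / 106 ka = 0.000192 m/yr = 0.192 mm/yr

0.192 mm/yr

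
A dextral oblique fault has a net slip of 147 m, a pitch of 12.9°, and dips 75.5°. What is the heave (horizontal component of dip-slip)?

dip-slip = net slip × sin(rake) = 147 m × sin(12.9°) = 32.82 m
heave = dip-slip × cos(dip) = 32.82 × cos(75.5°) = 8.22 m

8.22 m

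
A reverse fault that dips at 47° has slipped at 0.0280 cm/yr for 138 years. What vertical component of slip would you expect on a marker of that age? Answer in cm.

dip-slip = rate × time = 0.0280 cm/yr × 138 years = 0.03864 m
throw = dip-slip × sin(dip) = 0.03864 × sin(47°) = 0.0283 m = 2.83 cm

2.83 cm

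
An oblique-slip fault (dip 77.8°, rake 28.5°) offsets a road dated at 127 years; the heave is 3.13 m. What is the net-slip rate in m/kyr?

244 m/kyr

dip-slip = heave / cos(dip) = 3.13 / cos(77.8°) = 14.81 m
net slip = dip-slip / sin(rake) = 14.81 / sin(28.5°) = 31.04 m
rate = 31.04 m / 127 years = 0.244 m/yr = 244 m/kyr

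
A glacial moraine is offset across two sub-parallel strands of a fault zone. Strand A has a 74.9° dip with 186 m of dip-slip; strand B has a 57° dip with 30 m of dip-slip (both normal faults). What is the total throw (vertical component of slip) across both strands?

205 m

throw_A = 186 × sin(74.9°) = 179.6 m
throw_B = 30 × sin(57°) = 25.16 m
total = 179.6 + 25.16 = 205 m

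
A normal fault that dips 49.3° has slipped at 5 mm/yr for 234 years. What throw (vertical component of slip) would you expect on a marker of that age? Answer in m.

dip-slip = rate × time = 5 mm/yr × 234 years = 1.170 m
throw = dip-slip × sin(dip) = 1.170 × sin(49.3°) = 0.887 m

0.887 m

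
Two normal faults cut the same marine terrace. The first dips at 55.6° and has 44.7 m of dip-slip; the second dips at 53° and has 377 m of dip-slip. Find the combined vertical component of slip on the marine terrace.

throw_A = 44.7 × sin(55.6°) = 36.88 m
throw_B = 377 × sin(53°) = 301.1 m
total = 36.88 + 301.1 = 338 m

338 m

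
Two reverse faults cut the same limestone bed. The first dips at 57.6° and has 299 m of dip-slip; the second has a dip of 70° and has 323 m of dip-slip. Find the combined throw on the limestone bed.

556 m

throw_A = 299 × sin(57.6°) = 252.5 m
throw_B = 323 × sin(70°) = 303.5 m
total = 252.5 + 303.5 = 556 m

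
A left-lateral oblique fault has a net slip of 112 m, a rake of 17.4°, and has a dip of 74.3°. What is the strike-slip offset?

107 m

strike-slip = net slip × cos(rake) = 112 m × cos(17.4°) = 107 m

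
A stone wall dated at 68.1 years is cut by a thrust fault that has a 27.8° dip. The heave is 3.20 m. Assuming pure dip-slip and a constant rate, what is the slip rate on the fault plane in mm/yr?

53.1 mm/yr

dip-slip = heave / cos(dip) = 3.20 m / cos(27.8°) = 3.618 m
rate = 3.618 m / 68.1 years = 0.0531 m/yr = 53.1 mm/yr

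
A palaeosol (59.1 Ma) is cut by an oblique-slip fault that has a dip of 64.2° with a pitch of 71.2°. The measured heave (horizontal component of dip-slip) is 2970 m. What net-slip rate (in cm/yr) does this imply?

dip-slip = heave / cos(dip) = 2970 / cos(64.2°) = 6824 m
net slip = dip-slip / sin(rake) = 6824 / sin(71.2°) = 7209 m
rate = 7209 m / 59.1 Ma = 0.000122 m/yr = 0.0122 cm/yr

0.0122 cm/yr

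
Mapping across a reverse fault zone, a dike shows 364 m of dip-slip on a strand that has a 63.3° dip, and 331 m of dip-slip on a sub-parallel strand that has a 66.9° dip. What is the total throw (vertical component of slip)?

throw_A = 364 × sin(63.3°) = 325.2 m
throw_B = 331 × sin(66.9°) = 304.5 m
total = 325.2 + 304.5 = 630 m

630 m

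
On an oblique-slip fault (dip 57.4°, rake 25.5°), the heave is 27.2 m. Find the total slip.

117 m

dip-slip = heave / cos(dip) = 27.2 / cos(57.4°) = 50.49 m
net slip = dip-slip / sin(rake) = 50.49 / sin(25.5°) = 117 m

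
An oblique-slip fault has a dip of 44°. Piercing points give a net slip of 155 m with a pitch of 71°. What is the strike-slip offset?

50.5 m

strike-slip = net slip × cos(rake) = 155 m × cos(71°) = 50.5 m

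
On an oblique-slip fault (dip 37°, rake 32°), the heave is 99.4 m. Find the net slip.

235 m

dip-slip = heave / cos(dip) = 99.4 / cos(37°) = 124.5 m
net slip = dip-slip / sin(rake) = 124.5 / sin(32°) = 235 m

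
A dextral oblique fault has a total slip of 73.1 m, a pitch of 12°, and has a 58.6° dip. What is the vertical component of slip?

13 m

dip-slip = net slip × sin(rake) = 73.1 m × sin(12°) = 15.20 m
throw = dip-slip × sin(dip) = 15.20 × sin(58.6°) = 13 m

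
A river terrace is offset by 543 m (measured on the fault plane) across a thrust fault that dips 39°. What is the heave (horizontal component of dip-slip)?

422 m

heave = dip-slip × cos(dip) = 543 m × cos(39°) = 422 m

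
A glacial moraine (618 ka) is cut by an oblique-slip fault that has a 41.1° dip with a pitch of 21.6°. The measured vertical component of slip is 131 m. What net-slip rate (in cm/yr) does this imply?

dip-slip = throw / sin(dip) = 131 / sin(41.1°) = 199.3 m
net slip = dip-slip / sin(rake) = 199.3 / sin(21.6°) = 541.3 m
rate = 541.3 m / 618 ka = 0.000876 m/yr = 0.0876 cm/yr

0.0876 cm/yr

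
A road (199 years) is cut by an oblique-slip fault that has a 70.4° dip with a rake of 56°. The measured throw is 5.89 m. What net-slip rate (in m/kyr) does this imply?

dip-slip = throw / sin(dip) = 5.89 / sin(70.4°) = 6.252 m
net slip = dip-slip / sin(rake) = 6.252 / sin(56°) = 7.542 m
rate = 7.542 m / 199 years = 0.0379 m/yr = 37.9 m/kyr

37.9 m/kyr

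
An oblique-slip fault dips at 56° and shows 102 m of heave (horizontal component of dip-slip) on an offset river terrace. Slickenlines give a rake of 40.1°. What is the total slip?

283 m

dip-slip = heave / cos(dip) = 102 / cos(56°) = 182.4 m
net slip = dip-slip / sin(rake) = 182.4 / sin(40.1°) = 283 m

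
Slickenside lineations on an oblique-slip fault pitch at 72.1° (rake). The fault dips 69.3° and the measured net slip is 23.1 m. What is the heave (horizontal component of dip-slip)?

7.77 m

dip-slip = net slip × sin(rake) = 23.1 m × sin(72.1°) = 21.98 m
heave = dip-slip × cos(dip) = 21.98 × cos(69.3°) = 7.77 m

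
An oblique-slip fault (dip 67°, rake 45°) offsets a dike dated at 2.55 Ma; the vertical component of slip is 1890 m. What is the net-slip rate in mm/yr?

1.14 mm/yr

dip-slip = throw / sin(dip) = 1890 / sin(67°) = 2053 m
net slip = dip-slip / sin(rake) = 2053 / sin(45°) = 2904 m
rate = 2904 m / 2.55 Ma = 0.00114 m/yr = 1.14 mm/yr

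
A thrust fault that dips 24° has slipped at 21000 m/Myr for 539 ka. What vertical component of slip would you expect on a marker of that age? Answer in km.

4.60 km

dip-slip = rate × time = 21000 m/Myr × 539 ka = 11320 m
throw = dip-slip × sin(dip) = 11320 × sin(24°) = 4600 m = 4.60 km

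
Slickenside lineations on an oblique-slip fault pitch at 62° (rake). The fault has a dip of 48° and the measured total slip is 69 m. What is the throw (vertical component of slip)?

45.3 m

dip-slip = net slip × sin(rake) = 69 m × sin(62°) = 60.92 m
throw = dip-slip × sin(dip) = 60.92 × sin(48°) = 45.3 m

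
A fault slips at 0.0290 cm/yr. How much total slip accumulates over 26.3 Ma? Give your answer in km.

7.63 km

slip = rate × time = 0.0290 cm/yr × 26.3 Ma = 7630 m = 7.63 km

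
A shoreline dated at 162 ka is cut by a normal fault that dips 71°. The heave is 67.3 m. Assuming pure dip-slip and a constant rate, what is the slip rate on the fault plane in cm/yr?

dip-slip = heave / cos(dip) = 67.3 m / cos(71°) = 206.7 m
rate = 206.7 m / 162 ka = 0.00128 m/yr = 0.128 cm/yr

0.128 cm/yr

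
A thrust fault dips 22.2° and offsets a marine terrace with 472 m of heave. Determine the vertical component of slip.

193 m

throw = heave × tan(dip) = 472 × tan(22.2°) = 193 m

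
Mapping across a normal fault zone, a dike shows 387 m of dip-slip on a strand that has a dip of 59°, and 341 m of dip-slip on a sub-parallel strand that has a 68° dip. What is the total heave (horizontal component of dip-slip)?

327 m

heave_A = 387 × cos(59°) = 199.3 m
heave_B = 341 × cos(68°) = 127.7 m
total = 199.3 + 127.7 = 327 m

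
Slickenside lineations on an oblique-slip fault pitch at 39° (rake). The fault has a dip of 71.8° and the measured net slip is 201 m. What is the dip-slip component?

dip-slip = net slip × sin(rake) = 201 m × sin(39°) = 126 m

126 m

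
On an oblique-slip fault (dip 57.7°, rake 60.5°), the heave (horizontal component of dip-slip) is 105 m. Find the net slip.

dip-slip = heave / cos(dip) = 105 / cos(57.7°) = 196.5 m
net slip = dip-slip / sin(rake) = 196.5 / sin(60.5°) = 226 m

226 m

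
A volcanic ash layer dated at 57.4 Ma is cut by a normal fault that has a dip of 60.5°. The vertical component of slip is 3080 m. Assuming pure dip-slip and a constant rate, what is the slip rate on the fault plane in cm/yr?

0.00617 cm/yr

dip-slip = throw / sin(dip) = 3080 m / sin(60.5°) = 3539 m
rate = 3539 m / 57.4 Ma = 0.0000617 m/yr = 0.00617 cm/yr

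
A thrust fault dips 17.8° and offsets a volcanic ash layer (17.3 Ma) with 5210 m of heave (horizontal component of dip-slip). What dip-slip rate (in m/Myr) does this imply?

316 m/Myr

dip-slip = heave / cos(dip) = 5210 m / cos(17.8°) = 5472 m
rate = 5472 m / 17.3 Ma = 0.000316 m/yr = 316 m/Myr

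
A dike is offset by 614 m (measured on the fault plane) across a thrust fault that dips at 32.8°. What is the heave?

heave = dip-slip × cos(dip) = 614 m × cos(32.8°) = 516 m

516 m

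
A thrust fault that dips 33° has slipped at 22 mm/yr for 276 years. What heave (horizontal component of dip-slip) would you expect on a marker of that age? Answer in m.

5.09 m

dip-slip = rate × time = 22 mm/yr × 276 years = 6.072 m
heave = dip-slip × cos(dip) = 6.072 × cos(33°) = 5.09 m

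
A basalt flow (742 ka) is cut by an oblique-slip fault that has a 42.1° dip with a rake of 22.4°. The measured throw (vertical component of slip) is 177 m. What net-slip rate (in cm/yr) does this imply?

dip-slip = throw / sin(dip) = 177 / sin(42.1°) = 264 m
net slip = dip-slip / sin(rake) = 264 / sin(22.4°) = 692.8 m
rate = 692.8 m / 742 ka = 0.000934 m/yr = 0.0934 cm/yr

0.0934 cm/yr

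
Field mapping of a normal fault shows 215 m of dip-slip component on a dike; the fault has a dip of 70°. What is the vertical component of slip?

202 m

throw = dip-slip × sin(dip) = 215 m × sin(70°) = 202 m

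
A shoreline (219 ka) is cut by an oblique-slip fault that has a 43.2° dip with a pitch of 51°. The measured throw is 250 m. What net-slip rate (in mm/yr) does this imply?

dip-slip = throw / sin(dip) = 250 / sin(43.2°) = 365.2 m
net slip = dip-slip / sin(rake) = 365.2 / sin(51°) = 469.9 m
rate = 469.9 m / 219 ka = 0.00215 m/yr = 2.15 mm/yr

2.15 mm/yr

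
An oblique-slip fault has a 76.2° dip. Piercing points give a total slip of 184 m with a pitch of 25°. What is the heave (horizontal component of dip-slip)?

dip-slip = net slip × sin(rake) = 184 m × sin(25°) = 77.76 m
heave = dip-slip × cos(dip) = 77.76 × cos(76.2°) = 18.5 m

18.5 m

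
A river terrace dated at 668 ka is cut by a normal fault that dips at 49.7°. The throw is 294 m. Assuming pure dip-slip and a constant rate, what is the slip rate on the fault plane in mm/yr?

dip-slip = throw / sin(dip) = 294 m / sin(49.7°) = 385.5 m
rate = 385.5 m / 668 ka = 0.000577 m/yr = 0.577 mm/yr

0.577 mm/yr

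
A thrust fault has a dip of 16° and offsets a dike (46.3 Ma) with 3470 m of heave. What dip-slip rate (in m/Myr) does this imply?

dip-slip = heave / cos(dip) = 3470 m / cos(16°) = 3610 m
rate = 3610 m / 46.3 Ma = 0.0000780 m/yr = 78 m/Myr

78 m/Myr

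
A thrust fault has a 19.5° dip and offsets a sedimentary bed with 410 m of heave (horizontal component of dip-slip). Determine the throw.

throw = heave × tan(dip) = 410 × tan(19.5°) = 145 m

145 m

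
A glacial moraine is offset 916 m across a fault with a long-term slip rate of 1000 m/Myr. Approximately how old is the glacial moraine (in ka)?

916 ka

age = offset / rate = 916 m / (1000 m/Myr) = 916000 yr = 916 ka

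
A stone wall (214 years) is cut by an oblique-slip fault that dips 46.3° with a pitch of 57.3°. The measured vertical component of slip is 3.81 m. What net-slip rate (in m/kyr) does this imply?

29.3 m/kyr

dip-slip = throw / sin(dip) = 3.81 / sin(46.3°) = 5.270 m
net slip = dip-slip / sin(rake) = 5.270 / sin(57.3°) = 6.262 m
rate = 6.262 m / 214 years = 0.0293 m/yr = 29.3 m/kyr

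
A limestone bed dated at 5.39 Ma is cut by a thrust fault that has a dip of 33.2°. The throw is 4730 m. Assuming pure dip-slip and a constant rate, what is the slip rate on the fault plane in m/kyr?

dip-slip = throw / sin(dip) = 4730 m / sin(33.2°) = 8638 m
rate = 8638 m / 5.39 Ma = 0.00160 m/yr = 1.60 m/kyr

1.60 m/kyr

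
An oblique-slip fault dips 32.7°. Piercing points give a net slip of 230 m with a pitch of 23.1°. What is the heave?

dip-slip = net slip × sin(rake) = 230 m × sin(23.1°) = 90.24 m
heave = dip-slip × cos(dip) = 90.24 × cos(32.7°) = 75.9 m

75.9 m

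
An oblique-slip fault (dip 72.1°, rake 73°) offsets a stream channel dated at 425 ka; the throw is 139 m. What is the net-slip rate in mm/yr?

0.359 mm/yr

dip-slip = throw / sin(dip) = 139 / sin(72.1°) = 146.1 m
net slip = dip-slip / sin(rake) = 146.1 / sin(73°) = 152.7 m
rate = 152.7 m / 425 ka = 0.000359 m/yr = 0.359 mm/yr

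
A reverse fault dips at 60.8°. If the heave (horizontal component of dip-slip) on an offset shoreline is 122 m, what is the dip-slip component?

dip-slip = heave / cos(dip) = 122 / cos(60.8°) = 250 m

250 m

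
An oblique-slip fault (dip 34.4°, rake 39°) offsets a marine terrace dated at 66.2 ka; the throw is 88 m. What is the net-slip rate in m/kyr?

3.74 m/kyr

dip-slip = throw / sin(dip) = 88 / sin(34.4°) = 155.8 m
net slip = dip-slip / sin(rake) = 155.8 / sin(39°) = 247.5 m
rate = 247.5 m / 66.2 ka = 0.00374 m/yr = 3.74 m/kyr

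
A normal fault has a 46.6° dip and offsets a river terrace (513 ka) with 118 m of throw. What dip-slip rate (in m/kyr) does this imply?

dip-slip = throw / sin(dip) = 118 m / sin(46.6°) = 162.4 m
rate = 162.4 m / 513 ka = 0.000317 m/yr = 0.317 m/kyr

0.317 m/kyr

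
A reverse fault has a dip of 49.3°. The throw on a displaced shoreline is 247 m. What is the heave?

heave = throw / tan(dip) = 247 / tan(49.3°) = 212 m

212 m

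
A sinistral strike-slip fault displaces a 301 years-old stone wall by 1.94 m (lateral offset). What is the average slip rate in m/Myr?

rate = 1.94 m / 301 years = 0.00645 m/yr = 6450 m/Myr

6450 m/Myr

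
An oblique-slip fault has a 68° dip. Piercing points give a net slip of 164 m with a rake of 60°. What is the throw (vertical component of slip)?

132 m

dip-slip = net slip × sin(rake) = 164 m × sin(60°) = 142 m
throw = dip-slip × sin(dip) = 142 × sin(68°) = 132 m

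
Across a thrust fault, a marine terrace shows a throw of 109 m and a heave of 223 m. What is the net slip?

248 m

net slip = √(throw² + heave²) = √(109² + 223²) = 248 m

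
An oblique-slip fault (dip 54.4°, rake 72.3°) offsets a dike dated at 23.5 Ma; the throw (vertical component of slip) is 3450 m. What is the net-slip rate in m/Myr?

190 m/Myr

dip-slip = throw / sin(dip) = 3450 / sin(54.4°) = 4243 m
net slip = dip-slip / sin(rake) = 4243 / sin(72.3°) = 4454 m
rate = 4454 m / 23.5 Ma = 0.000190 m/yr = 190 m/Myr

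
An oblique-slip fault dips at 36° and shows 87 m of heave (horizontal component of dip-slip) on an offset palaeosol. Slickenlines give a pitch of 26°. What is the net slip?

dip-slip = heave / cos(dip) = 87 / cos(36°) = 107.5 m
net slip = dip-slip / sin(rake) = 107.5 / sin(26°) = 245 m

245 m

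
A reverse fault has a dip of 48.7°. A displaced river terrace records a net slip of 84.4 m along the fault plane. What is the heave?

heave = dip-slip × cos(dip) = 84.4 m × cos(48.7°) = 55.7 m

55.7 m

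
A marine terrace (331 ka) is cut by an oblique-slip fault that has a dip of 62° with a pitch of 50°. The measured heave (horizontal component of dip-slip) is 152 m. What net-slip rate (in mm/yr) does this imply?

1.28 mm/yr

dip-slip = heave / cos(dip) = 152 / cos(62°) = 323.8 m
net slip = dip-slip / sin(rake) = 323.8 / sin(50°) = 422.6 m
rate = 422.6 m / 331 ka = 0.00128 m/yr = 1.28 mm/yr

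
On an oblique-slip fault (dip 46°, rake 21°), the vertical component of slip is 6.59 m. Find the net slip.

25.6 m

dip-slip = throw / sin(dip) = 6.59 / sin(46°) = 9.161 m
net slip = dip-slip / sin(rake) = 9.161 / sin(21°) = 25.6 m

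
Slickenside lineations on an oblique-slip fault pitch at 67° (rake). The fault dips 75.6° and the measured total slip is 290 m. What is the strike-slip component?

113 m

strike-slip = net slip × cos(rake) = 290 m × cos(67°) = 113 m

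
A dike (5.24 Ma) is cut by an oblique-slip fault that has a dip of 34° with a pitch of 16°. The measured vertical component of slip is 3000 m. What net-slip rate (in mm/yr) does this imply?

dip-slip = throw / sin(dip) = 3000 / sin(34°) = 5365 m
net slip = dip-slip / sin(rake) = 5365 / sin(16°) = 19460 m
rate = 19460 m / 5.24 Ma = 0.00371 m/yr = 3.71 mm/yr

3.71 mm/yr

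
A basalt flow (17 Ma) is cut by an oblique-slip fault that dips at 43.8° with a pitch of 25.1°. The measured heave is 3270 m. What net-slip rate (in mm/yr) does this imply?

0.628 mm/yr

dip-slip = heave / cos(dip) = 3270 / cos(43.8°) = 4531 m
net slip = dip-slip / sin(rake) = 4531 / sin(25.1°) = 10680 m
rate = 10680 m / 17 Ma = 0.000628 m/yr = 0.628 mm/yr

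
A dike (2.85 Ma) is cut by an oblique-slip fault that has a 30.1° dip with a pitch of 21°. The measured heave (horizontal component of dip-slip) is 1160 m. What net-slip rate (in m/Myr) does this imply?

dip-slip = heave / cos(dip) = 1160 / cos(30.1°) = 1341 m
net slip = dip-slip / sin(rake) = 1341 / sin(21°) = 3741 m
rate = 3741 m / 2.85 Ma = 0.00131 m/yr = 1310 m/Myr

1310 m/Myr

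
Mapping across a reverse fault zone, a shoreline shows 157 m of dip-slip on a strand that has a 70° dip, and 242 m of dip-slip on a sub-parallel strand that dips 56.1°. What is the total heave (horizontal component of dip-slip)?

heave_A = 157 × cos(70°) = 53.70 m
heave_B = 242 × cos(56.1°) = 135 m
total = 53.70 + 135 = 189 m

189 m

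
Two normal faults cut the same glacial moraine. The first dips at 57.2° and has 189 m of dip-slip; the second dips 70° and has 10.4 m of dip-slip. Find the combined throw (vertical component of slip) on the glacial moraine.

169 m

throw_A = 189 × sin(57.2°) = 158.9 m
throw_B = 10.4 × sin(70°) = 9.773 m
total = 158.9 + 9.773 = 169 m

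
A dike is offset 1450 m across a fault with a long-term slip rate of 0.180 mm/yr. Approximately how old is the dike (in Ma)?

age = offset / rate = 1450 m / (0.180 mm/yr) = 8.06e+06 yr = 8.06 Ma

8.06 Ma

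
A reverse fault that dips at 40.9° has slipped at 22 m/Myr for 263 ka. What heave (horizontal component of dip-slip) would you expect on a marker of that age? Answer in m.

dip-slip = rate × time = 22 m/Myr × 263 ka = 5.786 m
heave = dip-slip × cos(dip) = 5.786 × cos(40.9°) = 4.37 m

4.37 m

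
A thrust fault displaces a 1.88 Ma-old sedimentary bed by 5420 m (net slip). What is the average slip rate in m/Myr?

rate = 5420 m / 1.88 Ma = 0.00288 m/yr = 2880 m/Myr

2880 m/Myr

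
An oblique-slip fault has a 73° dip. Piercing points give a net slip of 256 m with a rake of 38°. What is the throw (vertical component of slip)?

dip-slip = net slip × sin(rake) = 256 m × sin(38°) = 157.6 m
throw = dip-slip × sin(dip) = 157.6 × sin(73°) = 151 m

151 m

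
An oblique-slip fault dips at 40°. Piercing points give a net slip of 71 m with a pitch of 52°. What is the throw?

dip-slip = net slip × sin(rake) = 71 m × sin(52°) = 55.95 m
throw = dip-slip × sin(dip) = 55.95 × sin(40°) = 36 m

36 m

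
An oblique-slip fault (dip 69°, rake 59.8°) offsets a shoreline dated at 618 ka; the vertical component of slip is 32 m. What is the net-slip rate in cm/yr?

0.00642 cm/yr

dip-slip = throw / sin(dip) = 32 / sin(69°) = 34.28 m
net slip = dip-slip / sin(rake) = 34.28 / sin(59.8°) = 39.66 m
rate = 39.66 m / 618 ka = 0.0000642 m/yr = 0.00642 cm/yr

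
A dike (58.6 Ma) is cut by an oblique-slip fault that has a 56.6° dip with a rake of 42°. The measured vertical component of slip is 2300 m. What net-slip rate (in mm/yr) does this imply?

0.0703 mm/yr

dip-slip = throw / sin(dip) = 2300 / sin(56.6°) = 2755 m
net slip = dip-slip / sin(rake) = 2755 / sin(42°) = 4117 m
rate = 4117 m / 58.6 Ma = 0.0000703 m/yr = 0.0703 mm/yr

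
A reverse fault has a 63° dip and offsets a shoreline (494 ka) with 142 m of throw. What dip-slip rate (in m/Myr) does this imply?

323 m/Myr

dip-slip = throw / sin(dip) = 142 m / sin(63°) = 159.4 m
rate = 159.4 m / 494 ka = 0.000323 m/yr = 323 m/Myr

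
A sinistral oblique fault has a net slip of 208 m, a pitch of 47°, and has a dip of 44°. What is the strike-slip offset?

142 m

strike-slip = net slip × cos(rake) = 208 m × cos(47°) = 142 m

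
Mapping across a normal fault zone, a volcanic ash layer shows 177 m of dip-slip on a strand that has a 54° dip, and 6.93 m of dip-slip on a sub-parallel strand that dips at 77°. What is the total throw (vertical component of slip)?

150 m

throw_A = 177 × sin(54°) = 143.2 m
throw_B = 6.93 × sin(77°) = 6.752 m
total = 143.2 + 6.752 = 150 m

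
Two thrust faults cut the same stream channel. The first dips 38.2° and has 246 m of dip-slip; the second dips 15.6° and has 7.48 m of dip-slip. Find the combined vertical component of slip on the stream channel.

throw_A = 246 × sin(38.2°) = 152.1 m
throw_B = 7.48 × sin(15.6°) = 2.012 m
total = 152.1 + 2.012 = 154 m

154 m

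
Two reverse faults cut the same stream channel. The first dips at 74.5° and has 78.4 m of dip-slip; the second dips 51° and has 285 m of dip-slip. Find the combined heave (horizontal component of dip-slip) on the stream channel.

200 m

heave_A = 78.4 × cos(74.5°) = 20.95 m
heave_B = 285 × cos(51°) = 179.4 m
total = 20.95 + 179.4 = 200 m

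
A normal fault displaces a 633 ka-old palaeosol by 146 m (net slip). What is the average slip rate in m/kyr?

0.231 m/kyr

rate = 146 m / 633 ka = 0.000231 m/yr = 0.231 m/kyr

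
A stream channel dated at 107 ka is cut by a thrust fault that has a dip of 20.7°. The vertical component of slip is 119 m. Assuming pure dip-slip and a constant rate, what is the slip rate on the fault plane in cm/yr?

dip-slip = throw / sin(dip) = 119 m / sin(20.7°) = 336.7 m
rate = 336.7 m / 107 ka = 0.00315 m/yr = 0.315 cm/yr

0.315 cm/yr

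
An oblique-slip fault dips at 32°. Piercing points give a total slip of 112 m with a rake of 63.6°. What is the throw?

dip-slip = net slip × sin(rake) = 112 m × sin(63.6°) = 100.3 m
throw = dip-slip × sin(dip) = 100.3 × sin(32°) = 53.2 m

53.2 m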